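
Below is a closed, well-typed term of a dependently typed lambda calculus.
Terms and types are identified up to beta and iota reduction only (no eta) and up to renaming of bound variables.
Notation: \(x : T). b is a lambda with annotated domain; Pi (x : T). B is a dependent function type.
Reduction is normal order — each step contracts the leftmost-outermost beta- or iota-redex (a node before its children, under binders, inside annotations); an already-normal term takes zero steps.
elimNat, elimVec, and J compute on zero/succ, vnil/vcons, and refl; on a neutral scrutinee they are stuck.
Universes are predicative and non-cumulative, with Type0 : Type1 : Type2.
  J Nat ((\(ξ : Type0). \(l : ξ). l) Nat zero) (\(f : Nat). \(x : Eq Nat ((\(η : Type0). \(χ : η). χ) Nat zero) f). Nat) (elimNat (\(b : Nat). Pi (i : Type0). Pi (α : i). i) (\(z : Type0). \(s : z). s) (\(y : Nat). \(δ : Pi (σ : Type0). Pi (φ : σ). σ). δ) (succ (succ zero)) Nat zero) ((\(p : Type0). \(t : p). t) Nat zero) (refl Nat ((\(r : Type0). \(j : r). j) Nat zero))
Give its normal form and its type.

reduced normal form:
  zero
type:
  Nat
observation: 10 normal-order steps normalize the term, beginning with a J iota-redex.


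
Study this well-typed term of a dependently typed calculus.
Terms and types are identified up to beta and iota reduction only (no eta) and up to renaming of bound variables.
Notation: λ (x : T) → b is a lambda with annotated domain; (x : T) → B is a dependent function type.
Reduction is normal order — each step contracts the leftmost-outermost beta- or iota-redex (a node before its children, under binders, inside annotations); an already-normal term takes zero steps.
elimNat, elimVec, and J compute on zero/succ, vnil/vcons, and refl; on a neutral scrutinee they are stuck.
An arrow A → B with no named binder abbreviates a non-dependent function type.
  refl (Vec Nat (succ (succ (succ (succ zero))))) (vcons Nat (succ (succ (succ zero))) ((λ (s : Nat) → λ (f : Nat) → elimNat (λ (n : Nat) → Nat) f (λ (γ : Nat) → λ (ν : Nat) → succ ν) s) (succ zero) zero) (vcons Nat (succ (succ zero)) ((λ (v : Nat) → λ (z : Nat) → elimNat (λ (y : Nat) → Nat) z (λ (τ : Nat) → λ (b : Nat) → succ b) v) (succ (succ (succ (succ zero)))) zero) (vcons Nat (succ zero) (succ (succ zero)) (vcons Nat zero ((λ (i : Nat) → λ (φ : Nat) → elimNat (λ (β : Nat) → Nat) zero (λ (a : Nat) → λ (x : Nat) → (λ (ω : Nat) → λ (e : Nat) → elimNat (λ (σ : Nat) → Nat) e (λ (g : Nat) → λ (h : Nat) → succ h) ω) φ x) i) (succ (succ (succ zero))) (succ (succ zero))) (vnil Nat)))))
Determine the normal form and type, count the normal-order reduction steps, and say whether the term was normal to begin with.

resulting normal form:
  refl (Vec Nat (succ (succ (succ (succ zero))))) (vcons Nat (succ (succ (succ zero))) (succ zero) (vcons Nat (succ (succ zero)) (succ (succ (succ (succ zero)))) (vcons Nat (succ zero) (succ (succ zero)) (vcons Nat zero (succ (succ (succ (succ (succ (succ zero)))))) (vnil Nat)))))
the term's type:
  Eq (Vec Nat (succ (succ (succ (succ zero))))) (vcons Nat (succ (succ (succ zero))) (succ zero) (vcons Nat (succ (succ zero)) (succ (succ (succ (succ zero)))) (vcons Nat (succ zero) (succ (succ zero)) (vcons Nat zero (succ (succ (succ (succ (succ (succ zero)))))) (vnil Nat))))) (vcons Nat (succ (succ (succ zero))) (succ zero) (vcons Nat (succ (succ zero)) (succ (succ (succ (succ zero)))) (vcons Nat (succ zero) (succ (succ zero)) (vcons Nat zero (succ (succ (succ (succ (succ (succ zero)))))) (vnil Nat)))))
steps to reach normal form (normal order): 60
term was already normal: no
first redex: a beta-redex


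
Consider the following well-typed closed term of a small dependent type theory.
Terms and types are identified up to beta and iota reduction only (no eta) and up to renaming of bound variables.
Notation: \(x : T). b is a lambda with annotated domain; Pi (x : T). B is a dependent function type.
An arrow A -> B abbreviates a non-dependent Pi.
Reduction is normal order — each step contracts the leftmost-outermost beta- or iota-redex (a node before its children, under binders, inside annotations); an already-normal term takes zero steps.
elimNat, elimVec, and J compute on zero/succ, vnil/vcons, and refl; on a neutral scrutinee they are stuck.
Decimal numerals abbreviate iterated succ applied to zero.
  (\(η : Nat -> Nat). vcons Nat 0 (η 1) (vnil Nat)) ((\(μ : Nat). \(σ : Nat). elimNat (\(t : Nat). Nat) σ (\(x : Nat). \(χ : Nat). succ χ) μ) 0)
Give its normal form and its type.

resulting normal form:
  vcons Nat 0 1 (vnil Nat)
type:
  Vec Nat 1
observation: 4 normal-order steps separate the term from its normal form.


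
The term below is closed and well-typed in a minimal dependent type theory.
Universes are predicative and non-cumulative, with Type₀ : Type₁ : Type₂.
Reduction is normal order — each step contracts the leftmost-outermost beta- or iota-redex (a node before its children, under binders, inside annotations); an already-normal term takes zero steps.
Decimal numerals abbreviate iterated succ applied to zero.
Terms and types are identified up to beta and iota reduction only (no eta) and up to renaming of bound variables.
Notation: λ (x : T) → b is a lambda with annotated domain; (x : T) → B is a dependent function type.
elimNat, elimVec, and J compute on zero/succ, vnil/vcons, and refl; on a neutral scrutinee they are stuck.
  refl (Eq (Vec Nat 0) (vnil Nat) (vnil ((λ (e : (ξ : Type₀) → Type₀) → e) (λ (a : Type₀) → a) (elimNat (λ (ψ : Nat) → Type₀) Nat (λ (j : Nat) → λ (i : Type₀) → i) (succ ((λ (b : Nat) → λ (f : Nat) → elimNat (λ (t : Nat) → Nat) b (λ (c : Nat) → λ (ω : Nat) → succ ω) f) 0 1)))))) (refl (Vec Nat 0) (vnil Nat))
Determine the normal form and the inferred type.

reduced normal form:
  refl (Eq (Vec Nat 0) (vnil Nat) (vnil Nat)) (refl (Vec Nat 0) (vnil Nat))
type:
  Eq (Eq (Vec Nat 0) (vnil Nat) (vnil Nat)) (refl (Vec Nat 0) (vnil Nat)) (refl (Vec Nat 0) (vnil Nat))


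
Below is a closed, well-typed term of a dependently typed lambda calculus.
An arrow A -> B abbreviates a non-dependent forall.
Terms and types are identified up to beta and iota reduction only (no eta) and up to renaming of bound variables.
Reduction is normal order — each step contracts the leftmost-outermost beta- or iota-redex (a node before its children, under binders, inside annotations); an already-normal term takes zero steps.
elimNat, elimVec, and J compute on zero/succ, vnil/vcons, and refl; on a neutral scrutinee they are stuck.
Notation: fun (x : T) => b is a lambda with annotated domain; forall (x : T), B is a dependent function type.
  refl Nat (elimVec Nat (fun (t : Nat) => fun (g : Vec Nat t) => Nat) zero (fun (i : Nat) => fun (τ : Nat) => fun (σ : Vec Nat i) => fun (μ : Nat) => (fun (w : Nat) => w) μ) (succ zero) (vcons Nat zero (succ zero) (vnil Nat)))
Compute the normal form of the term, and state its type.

reduced normal form:
  refl Nat zero
inferred type:
  Eq Nat zero zero


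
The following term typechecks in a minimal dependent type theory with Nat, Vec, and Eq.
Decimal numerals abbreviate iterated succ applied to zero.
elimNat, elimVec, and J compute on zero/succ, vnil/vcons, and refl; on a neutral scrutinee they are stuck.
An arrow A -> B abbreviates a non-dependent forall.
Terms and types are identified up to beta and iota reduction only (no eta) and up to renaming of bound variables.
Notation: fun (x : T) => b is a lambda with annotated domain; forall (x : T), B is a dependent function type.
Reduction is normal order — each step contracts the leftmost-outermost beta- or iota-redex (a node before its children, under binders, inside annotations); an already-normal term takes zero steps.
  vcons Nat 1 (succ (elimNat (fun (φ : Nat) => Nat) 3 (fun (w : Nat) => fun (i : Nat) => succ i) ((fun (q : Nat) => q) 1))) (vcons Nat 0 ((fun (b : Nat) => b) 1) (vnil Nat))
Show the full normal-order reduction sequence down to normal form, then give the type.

normal-order reduction sequence:
  vcons Nat 1 (succ (elimNat (fun (φ : Nat) => Nat) 3 (fun (w : Nat) => fun (i : Nat) => succ i) ((fun (q : Nat) => q) 1))) (vcons Nat 0 ((fun (b : Nat) => b) 1) (vnil Nat))
  ~> vcons Nat 1 (succ (elimNat (fun (φ : Nat) => Nat) 3 (fun (w : Nat) => fun (i : Nat) => succ i) 1)) (vcons Nat 0 ((fun (q : Nat) => q) 1) (vnil Nat))
  ~> vcons Nat 1 (succ ((fun (φ : Nat) => fun (w : Nat) => succ w) 0 (elimNat (fun (i : Nat) => Nat) 3 (fun (q : Nat) => fun (b : Nat) => succ b) 0))) (vcons Nat 0 ((fun (ψ : Nat) => ψ) 1) (vnil Nat))
  ~> vcons Nat 1 (succ ((fun (φ : Nat) => succ φ) (elimNat (fun (w : Nat) => Nat) 3 (fun (i : Nat) => fun (q : Nat) => succ q) 0))) (vcons Nat 0 ((fun (b : Nat) => b) 1) (vnil Nat))
  ~> vcons Nat 1 (succ (succ (elimNat (fun (φ : Nat) => Nat) 3 (fun (w : Nat) => fun (i : Nat) => succ i) 0))) (vcons Nat 0 ((fun (q : Nat) => q) 1) (vnil Nat))
  ~> vcons Nat 1 5 (vcons Nat 0 ((fun (φ : Nat) => φ) 1) (vnil Nat))
  ~> vcons Nat 1 5 (vcons Nat 0 1 (vnil Nat))
the term's type:
  Vec Nat 2


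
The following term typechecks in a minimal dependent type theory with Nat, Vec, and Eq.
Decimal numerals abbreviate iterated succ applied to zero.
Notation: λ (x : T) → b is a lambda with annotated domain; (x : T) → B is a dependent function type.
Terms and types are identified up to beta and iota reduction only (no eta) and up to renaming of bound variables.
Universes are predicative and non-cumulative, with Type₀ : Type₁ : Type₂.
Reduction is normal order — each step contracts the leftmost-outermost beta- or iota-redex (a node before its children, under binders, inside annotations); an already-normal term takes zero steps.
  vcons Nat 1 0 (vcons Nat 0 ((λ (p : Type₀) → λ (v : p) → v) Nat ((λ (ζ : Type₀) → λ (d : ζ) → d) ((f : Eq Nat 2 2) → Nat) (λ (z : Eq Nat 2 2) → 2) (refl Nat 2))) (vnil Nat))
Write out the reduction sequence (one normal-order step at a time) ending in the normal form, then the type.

reduction (normal order):
  vcons Nat 1 0 (vcons Nat 0 ((λ (p : Type₀) → λ (v : p) → v) Nat ((λ (ζ : Type₀) → λ (d : ζ) → d) ((f : Eq Nat 2 2) → Nat) (λ (z : Eq Nat 2 2) → 2) (refl Nat 2))) (vnil Nat))
  ~> vcons Nat 1 0 (vcons Nat 0 ((λ (p : Nat) → p) ((λ (v : Type₀) → λ (ζ : v) → ζ) ((d : Eq Nat 2 2) → Nat) (λ (f : Eq Nat 2 2) → 2) (refl Nat 2))) (vnil Nat))
  ~> vcons Nat 1 0 (vcons Nat 0 ((λ (p : Type₀) → λ (v : p) → v) ((ζ : Eq Nat 2 2) → Nat) (λ (d : Eq Nat 2 2) → 2) (refl Nat 2)) (vnil Nat))
  ~> vcons Nat 1 0 (vcons Nat 0 ((λ (p : (v : Eq Nat 2 2) → Nat) → p) (λ (ζ : Eq Nat 2 2) → 2) (refl Nat 2)) (vnil Nat))
  ~> vcons Nat 1 0 (vcons Nat 0 ((λ (p : Eq Nat 2 2) → 2) (refl Nat 2)) (vnil Nat))
  ~> vcons Nat 1 0 (vcons Nat 0 2 (vnil Nat))
type:
  Vec Nat 2


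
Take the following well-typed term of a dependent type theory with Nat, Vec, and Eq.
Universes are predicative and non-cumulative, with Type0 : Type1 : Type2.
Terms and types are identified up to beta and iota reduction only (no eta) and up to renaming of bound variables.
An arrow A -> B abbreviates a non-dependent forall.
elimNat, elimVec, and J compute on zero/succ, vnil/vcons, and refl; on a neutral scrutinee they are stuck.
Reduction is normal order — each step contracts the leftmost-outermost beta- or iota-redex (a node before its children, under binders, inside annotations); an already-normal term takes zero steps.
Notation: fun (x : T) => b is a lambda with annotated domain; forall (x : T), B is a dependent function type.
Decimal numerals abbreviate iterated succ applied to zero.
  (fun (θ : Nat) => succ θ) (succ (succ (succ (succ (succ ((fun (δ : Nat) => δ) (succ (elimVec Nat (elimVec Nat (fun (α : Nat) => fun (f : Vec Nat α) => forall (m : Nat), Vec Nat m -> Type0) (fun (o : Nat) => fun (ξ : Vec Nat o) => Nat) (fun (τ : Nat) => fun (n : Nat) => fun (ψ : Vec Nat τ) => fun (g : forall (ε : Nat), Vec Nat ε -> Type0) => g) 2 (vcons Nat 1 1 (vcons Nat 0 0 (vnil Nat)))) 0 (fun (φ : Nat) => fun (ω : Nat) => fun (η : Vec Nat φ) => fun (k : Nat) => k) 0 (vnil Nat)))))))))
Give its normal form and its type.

reduced normal form:
  7
type:
  Nat
observation: normalization takes exactly 3 steps under the normal-order strategy.


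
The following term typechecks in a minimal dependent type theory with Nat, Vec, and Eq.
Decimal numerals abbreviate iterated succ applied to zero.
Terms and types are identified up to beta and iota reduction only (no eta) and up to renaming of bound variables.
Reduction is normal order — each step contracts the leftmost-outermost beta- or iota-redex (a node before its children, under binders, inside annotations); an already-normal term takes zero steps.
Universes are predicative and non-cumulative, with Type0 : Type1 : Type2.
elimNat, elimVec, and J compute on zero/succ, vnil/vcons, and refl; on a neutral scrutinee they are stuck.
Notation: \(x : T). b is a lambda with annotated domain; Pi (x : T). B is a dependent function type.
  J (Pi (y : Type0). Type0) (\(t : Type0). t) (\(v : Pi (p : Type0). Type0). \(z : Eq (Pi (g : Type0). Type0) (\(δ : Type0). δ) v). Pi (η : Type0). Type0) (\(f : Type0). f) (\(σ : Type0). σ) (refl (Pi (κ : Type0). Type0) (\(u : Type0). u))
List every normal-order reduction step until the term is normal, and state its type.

normal-order reduction:
  J (Pi (y : Type0). Type0) (\(t : Type0). t) (\(v : Pi (p : Type0). Type0). \(z : Eq (Pi (g : Type0). Type0) (\(δ : Type0). δ) v). Pi (η : Type0). Type0) (\(f : Type0). f) (\(σ : Type0). σ) (refl (Pi (κ : Type0). Type0) (\(u : Type0). u))
  ~> \(y : Type0). y
the term's type:
  Pi (y : Type0). Type0


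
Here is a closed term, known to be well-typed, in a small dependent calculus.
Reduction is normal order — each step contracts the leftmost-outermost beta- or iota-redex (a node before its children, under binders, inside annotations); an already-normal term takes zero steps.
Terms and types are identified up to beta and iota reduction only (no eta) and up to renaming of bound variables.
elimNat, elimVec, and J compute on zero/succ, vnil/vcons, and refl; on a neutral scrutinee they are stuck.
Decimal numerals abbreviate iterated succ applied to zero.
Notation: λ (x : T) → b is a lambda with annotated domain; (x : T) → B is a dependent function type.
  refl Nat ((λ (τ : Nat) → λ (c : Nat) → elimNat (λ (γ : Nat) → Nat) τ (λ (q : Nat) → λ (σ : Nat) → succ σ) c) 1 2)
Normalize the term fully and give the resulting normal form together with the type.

normal form:
  refl Nat 3
inferred type:
  Eq Nat 3 3
observation: reduction starts at a beta-redex, and 9 normal-order steps reach the normal form.


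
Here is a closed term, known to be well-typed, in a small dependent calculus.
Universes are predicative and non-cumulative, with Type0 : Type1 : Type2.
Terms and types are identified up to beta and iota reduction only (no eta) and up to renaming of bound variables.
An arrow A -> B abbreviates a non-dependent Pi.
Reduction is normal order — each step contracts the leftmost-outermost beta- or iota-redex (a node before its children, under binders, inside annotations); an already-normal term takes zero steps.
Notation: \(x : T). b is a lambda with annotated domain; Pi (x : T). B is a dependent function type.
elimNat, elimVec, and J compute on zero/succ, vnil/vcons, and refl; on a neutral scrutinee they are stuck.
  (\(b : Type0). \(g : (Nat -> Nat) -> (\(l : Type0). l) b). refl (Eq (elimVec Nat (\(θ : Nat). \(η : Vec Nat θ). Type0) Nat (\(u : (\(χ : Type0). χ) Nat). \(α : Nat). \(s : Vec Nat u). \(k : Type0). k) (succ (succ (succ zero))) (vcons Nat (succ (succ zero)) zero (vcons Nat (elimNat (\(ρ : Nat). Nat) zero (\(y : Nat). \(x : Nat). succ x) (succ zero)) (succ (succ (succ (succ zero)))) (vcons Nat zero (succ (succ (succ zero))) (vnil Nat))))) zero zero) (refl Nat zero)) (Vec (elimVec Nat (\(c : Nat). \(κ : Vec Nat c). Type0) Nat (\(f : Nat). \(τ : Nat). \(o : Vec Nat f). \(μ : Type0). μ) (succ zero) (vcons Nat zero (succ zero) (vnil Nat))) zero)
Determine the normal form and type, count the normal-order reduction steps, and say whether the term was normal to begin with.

reduced normal form:
  \(b : (Nat -> Nat) -> Vec Nat zero). refl (Eq Nat zero zero) (refl Nat zero)
type:
  ((Nat -> Nat) -> Vec Nat zero) -> Eq (Eq Nat zero zero) (refl Nat zero) (refl Nat zero)
steps to reach normal form (normal order): 24
already normal: no
first contracted redex: a beta-redex


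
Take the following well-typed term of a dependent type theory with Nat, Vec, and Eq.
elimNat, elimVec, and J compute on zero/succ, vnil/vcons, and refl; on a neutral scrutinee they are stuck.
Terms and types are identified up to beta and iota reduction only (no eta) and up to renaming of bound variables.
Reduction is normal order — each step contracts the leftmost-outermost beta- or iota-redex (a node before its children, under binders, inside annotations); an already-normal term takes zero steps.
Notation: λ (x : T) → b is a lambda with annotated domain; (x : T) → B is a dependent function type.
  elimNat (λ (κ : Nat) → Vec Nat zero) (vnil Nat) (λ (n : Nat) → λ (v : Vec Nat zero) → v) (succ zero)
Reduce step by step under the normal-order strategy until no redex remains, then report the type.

normal-order reduction:
  elimNat (λ (κ : Nat) → Vec Nat zero) (vnil Nat) (λ (n : Nat) → λ (v : Vec Nat zero) → v) (succ zero)
  ~> (λ (κ : Nat) → λ (n : Vec Nat zero) → n) zero (elimNat (λ (v : Nat) → Vec Nat zero) (vnil Nat) (λ (b : Nat) → λ (e : Vec Nat zero) → e) zero)
  ~> (λ (κ : Vec Nat zero) → κ) (elimNat (λ (n : Nat) → Vec Nat zero) (vnil Nat) (λ (v : Nat) → λ (b : Vec Nat zero) → b) zero)
  ~> elimNat (λ (κ : Nat) → Vec Nat zero) (vnil Nat) (λ (n : Nat) → λ (v : Vec Nat zero) → v) zero
  ~> vnil Nat
inferred type:
  Vec Nat zero


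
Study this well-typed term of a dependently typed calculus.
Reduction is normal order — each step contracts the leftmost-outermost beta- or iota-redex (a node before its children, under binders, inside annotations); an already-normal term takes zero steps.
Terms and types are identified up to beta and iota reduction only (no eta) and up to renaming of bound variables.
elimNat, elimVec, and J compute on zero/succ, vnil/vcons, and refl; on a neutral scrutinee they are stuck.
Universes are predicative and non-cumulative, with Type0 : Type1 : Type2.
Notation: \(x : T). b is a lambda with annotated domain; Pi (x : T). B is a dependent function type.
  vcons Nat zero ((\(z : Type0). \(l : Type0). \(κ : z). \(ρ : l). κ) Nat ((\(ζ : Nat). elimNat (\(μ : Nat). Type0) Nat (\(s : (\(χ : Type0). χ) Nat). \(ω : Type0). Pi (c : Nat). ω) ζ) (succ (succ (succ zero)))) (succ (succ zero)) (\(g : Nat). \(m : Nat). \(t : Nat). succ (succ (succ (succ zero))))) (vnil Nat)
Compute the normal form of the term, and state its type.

reduced normal form:
  vcons Nat zero (succ (succ zero)) (vnil Nat)
inferred type:
  Vec Nat (succ zero)
observation: reduction starts at a beta-redex, and 4 normal-order steps reach the normal form.


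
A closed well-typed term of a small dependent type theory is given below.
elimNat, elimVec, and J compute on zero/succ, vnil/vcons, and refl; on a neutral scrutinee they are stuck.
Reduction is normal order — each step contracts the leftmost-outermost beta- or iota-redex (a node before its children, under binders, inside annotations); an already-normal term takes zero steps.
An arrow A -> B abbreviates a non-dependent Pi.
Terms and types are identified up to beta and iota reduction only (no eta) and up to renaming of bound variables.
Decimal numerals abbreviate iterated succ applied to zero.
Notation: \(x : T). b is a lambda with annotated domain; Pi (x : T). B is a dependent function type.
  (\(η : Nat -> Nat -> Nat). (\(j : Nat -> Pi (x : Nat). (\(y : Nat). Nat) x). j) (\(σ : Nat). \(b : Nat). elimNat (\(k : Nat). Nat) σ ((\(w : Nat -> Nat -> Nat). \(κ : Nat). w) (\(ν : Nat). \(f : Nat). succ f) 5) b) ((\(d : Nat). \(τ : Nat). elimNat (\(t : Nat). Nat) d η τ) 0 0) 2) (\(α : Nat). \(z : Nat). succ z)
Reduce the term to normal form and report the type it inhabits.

normal form:
  2
inferred type:
  Nat
observation: the term reaches its normal form after 18 normal-order steps.


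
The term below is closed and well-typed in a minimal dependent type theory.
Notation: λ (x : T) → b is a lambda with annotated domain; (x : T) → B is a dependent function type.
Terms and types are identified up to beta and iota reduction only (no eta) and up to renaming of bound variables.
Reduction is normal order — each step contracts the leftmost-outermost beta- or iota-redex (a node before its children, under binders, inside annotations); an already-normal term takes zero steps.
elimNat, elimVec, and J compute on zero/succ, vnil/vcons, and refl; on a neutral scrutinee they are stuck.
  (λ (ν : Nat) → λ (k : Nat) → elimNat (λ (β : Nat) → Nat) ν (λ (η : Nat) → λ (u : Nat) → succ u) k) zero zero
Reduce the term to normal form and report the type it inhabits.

reduced normal form:
  zero
type:
  Nat
observation: the term reaches its normal form after 3 normal-order steps.


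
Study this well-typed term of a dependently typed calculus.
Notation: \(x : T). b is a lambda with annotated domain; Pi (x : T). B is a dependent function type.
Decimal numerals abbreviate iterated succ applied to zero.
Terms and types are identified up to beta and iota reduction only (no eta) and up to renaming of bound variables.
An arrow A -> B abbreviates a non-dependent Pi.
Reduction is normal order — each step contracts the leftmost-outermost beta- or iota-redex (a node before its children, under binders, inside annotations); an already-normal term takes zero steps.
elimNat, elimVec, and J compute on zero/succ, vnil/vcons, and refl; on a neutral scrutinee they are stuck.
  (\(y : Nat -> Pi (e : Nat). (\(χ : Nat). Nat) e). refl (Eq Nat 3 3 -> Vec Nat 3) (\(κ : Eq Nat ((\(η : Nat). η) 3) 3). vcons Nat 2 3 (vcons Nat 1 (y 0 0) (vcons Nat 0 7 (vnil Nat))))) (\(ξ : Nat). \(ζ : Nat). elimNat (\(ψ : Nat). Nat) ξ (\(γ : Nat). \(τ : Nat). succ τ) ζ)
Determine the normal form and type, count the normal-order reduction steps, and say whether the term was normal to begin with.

resulting normal form:
  refl (Eq Nat 3 3 -> Vec Nat 3) (\(y : Eq Nat 3 3). vcons Nat 2 3 (vcons Nat 1 0 (vcons Nat 0 7 (vnil Nat))))
type:
  Eq (Eq Nat 3 3 -> Vec Nat 3) (\(y : Eq Nat 3 3). vcons Nat 2 3 (vcons Nat 1 0 (vcons Nat 0 7 (vnil Nat)))) (\(e : Eq Nat 3 3). vcons Nat 2 3 (vcons Nat 1 0 (vcons Nat 0 7 (vnil Nat))))
normal-order step count: 5
already normal: no
first redex: a beta-redex


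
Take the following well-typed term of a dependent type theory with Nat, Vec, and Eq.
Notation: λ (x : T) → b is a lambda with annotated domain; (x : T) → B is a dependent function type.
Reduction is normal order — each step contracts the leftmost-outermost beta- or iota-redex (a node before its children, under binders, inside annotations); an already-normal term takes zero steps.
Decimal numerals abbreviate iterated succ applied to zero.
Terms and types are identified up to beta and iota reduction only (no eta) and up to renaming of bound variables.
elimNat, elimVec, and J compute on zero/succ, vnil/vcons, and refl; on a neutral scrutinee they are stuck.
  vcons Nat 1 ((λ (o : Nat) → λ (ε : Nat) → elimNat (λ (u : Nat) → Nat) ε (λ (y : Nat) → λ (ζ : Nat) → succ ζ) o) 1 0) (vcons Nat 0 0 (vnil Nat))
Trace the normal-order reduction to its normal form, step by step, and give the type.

normal-order reduction sequence:
  vcons Nat 1 ((λ (o : Nat) → λ (ε : Nat) → elimNat (λ (u : Nat) → Nat) ε (λ (y : Nat) → λ (ζ : Nat) → succ ζ) o) 1 0) (vcons Nat 0 0 (vnil Nat))
  ~> vcons Nat 1 ((λ (o : Nat) → elimNat (λ (ε : Nat) → Nat) o (λ (u : Nat) → λ (y : Nat) → succ y) 1) 0) (vcons Nat 0 0 (vnil Nat))
  ~> vcons Nat 1 (elimNat (λ (o : Nat) → Nat) 0 (λ (ε : Nat) → λ (u : Nat) → succ u) 1) (vcons Nat 0 0 (vnil Nat))
  ~> vcons Nat 1 ((λ (o : Nat) → λ (ε : Nat) → succ ε) 0 (elimNat (λ (u : Nat) → Nat) 0 (λ (y : Nat) → λ (ζ : Nat) → succ ζ) 0)) (vcons Nat 0 0 (vnil Nat))
  ~> vcons Nat 1 ((λ (o : Nat) → succ o) (elimNat (λ (ε : Nat) → Nat) 0 (λ (u : Nat) → λ (y : Nat) → succ y) 0)) (vcons Nat 0 0 (vnil Nat))
  ~> vcons Nat 1 (succ (elimNat (λ (o : Nat) → Nat) 0 (λ (ε : Nat) → λ (u : Nat) → succ u) 0)) (vcons Nat 0 0 (vnil Nat))
  ~> vcons Nat 1 1 (vcons Nat 0 0 (vnil Nat))
type:
  Vec Nat 2


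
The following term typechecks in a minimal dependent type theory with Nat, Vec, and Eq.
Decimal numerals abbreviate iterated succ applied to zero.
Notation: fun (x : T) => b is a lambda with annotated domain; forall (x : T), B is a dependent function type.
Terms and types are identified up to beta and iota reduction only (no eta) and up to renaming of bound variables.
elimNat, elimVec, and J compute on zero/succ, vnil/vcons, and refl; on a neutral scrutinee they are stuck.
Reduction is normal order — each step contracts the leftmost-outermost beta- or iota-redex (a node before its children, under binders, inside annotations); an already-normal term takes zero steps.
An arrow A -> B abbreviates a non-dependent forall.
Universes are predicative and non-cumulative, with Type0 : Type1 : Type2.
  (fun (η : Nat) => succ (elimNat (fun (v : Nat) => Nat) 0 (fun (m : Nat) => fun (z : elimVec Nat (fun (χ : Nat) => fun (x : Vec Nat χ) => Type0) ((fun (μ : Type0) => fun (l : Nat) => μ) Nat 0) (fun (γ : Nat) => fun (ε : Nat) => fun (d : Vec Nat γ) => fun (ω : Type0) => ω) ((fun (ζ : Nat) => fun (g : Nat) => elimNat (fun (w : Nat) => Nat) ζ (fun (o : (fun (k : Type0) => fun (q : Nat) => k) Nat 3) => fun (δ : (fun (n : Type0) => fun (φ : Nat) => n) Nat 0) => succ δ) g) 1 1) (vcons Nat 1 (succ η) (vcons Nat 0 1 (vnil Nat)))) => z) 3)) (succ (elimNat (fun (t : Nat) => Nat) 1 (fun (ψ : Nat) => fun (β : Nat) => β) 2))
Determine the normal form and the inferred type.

resulting normal form:
  1
type:
  Nat
observation: the leftmost-outermost redex is a beta-redex, and normalization takes 11 steps.


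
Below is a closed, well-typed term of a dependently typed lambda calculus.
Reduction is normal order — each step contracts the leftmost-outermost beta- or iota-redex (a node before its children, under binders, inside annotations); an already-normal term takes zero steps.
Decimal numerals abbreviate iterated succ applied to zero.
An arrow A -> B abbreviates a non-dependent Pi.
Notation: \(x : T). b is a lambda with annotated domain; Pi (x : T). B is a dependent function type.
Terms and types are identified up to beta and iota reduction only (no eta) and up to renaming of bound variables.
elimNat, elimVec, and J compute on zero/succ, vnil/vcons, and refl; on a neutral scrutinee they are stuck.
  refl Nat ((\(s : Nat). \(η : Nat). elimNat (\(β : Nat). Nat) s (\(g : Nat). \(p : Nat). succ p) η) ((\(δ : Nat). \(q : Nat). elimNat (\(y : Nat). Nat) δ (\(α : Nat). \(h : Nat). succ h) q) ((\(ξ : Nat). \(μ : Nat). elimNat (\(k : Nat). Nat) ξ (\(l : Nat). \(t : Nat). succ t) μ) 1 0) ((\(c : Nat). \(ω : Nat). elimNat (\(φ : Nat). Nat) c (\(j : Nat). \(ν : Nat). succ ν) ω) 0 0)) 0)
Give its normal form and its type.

reduced normal form:
  refl Nat 1
inferred type:
  Eq Nat 1 1


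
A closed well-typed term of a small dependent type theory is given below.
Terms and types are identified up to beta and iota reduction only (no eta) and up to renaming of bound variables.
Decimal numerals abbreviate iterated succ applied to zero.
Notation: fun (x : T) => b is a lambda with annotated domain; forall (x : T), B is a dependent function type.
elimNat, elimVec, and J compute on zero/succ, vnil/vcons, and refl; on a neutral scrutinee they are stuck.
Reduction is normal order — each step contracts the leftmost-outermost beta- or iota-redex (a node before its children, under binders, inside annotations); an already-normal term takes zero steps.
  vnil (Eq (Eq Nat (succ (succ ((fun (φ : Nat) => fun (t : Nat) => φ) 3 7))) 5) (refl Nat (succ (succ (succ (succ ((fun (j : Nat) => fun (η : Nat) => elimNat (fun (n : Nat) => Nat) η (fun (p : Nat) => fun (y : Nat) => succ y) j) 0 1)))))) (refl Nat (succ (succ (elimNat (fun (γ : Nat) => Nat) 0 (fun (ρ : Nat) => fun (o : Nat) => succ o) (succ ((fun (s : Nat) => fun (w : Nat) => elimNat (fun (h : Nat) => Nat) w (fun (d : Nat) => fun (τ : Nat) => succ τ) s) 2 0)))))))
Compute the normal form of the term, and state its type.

resulting normal form:
  vnil (Eq (Eq Nat 5 5) (refl Nat 5) (refl Nat 5))
inferred type:
  Vec (Eq (Eq Nat 5 5) (refl Nat 5) (refl Nat 5)) 0


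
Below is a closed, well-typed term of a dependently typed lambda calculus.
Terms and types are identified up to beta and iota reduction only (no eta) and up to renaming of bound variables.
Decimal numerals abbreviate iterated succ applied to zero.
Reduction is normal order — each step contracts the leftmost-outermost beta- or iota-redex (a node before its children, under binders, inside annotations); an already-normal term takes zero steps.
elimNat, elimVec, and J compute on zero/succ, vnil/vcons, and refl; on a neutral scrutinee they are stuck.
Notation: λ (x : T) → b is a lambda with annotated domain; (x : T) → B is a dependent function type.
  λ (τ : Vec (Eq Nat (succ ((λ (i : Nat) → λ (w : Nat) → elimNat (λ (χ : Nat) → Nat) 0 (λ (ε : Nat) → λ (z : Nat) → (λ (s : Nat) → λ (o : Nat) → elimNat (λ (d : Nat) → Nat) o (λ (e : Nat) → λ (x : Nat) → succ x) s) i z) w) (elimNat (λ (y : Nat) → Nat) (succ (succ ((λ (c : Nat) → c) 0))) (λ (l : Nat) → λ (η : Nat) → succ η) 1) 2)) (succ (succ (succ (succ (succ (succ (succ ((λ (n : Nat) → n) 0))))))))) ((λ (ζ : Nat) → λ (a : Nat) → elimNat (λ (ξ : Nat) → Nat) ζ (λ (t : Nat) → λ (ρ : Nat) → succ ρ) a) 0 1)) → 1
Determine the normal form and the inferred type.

resulting normal form:
  λ (τ : Vec (Eq Nat 7 7) 1) → 1
the term's type:
  (τ : Vec (Eq Nat 7 7) 1) → Nat


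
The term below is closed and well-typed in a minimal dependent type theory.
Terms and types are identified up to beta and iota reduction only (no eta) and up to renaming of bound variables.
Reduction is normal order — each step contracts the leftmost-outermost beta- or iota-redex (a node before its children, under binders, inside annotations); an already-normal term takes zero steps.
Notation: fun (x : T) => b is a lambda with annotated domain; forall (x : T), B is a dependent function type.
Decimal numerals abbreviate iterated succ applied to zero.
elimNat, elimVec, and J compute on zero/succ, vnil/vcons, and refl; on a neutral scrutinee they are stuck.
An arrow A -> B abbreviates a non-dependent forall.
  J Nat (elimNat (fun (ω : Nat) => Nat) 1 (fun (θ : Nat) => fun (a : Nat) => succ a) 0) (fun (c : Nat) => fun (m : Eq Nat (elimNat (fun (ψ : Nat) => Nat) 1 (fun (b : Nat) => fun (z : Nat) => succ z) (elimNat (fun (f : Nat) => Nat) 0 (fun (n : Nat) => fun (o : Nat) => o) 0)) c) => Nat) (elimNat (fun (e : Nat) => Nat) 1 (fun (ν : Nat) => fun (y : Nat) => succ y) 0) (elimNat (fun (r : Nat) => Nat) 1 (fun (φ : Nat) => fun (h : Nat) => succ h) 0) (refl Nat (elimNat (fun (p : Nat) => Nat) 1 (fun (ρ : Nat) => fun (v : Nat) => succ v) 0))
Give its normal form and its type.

normal form:
  1
type:
  Nat
observation: 2 normal-order steps separate the term from its normal form.


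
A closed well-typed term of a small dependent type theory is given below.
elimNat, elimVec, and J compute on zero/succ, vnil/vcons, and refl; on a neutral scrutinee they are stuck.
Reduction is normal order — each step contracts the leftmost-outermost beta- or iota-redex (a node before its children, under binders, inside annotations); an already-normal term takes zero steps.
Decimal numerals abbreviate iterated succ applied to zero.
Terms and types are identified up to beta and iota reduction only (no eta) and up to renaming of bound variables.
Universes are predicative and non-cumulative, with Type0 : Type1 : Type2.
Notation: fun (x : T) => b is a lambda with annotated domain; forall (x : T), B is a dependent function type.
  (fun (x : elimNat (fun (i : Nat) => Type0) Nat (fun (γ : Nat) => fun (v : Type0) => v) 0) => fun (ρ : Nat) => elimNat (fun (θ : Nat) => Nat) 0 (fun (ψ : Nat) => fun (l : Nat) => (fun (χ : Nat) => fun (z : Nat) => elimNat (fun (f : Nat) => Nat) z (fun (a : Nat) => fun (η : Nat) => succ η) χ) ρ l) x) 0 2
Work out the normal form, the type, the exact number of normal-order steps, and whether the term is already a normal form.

normal form:
  0
the term's type:
  Nat
steps to reach normal form (normal order): 3
term was already normal: no
first redex: a beta-redex


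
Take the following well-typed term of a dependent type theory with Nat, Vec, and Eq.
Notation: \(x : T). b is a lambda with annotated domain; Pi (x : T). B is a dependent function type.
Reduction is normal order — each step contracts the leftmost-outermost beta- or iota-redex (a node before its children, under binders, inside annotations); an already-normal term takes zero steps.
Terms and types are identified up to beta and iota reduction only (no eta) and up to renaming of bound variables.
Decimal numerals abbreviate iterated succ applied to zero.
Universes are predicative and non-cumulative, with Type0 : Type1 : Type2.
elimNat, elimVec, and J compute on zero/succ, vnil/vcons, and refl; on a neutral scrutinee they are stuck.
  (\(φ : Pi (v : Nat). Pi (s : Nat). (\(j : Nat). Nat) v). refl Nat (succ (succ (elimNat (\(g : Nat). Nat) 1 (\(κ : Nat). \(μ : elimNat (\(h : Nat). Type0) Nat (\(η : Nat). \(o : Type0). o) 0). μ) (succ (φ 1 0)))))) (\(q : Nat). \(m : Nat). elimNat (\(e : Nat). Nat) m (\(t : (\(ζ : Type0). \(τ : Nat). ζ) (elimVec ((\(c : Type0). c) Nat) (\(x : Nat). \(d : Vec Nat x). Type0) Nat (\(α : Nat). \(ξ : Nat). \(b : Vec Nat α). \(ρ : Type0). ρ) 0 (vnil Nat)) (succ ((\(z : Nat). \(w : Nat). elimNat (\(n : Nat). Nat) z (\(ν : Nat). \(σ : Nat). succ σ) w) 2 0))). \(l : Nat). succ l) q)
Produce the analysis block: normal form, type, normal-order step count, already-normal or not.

resulting normal form:
  refl Nat 3
inferred type:
  Eq Nat 3 3
steps to reach normal form (normal order): 15
started in normal form: no
first contracted redex: a beta-redex


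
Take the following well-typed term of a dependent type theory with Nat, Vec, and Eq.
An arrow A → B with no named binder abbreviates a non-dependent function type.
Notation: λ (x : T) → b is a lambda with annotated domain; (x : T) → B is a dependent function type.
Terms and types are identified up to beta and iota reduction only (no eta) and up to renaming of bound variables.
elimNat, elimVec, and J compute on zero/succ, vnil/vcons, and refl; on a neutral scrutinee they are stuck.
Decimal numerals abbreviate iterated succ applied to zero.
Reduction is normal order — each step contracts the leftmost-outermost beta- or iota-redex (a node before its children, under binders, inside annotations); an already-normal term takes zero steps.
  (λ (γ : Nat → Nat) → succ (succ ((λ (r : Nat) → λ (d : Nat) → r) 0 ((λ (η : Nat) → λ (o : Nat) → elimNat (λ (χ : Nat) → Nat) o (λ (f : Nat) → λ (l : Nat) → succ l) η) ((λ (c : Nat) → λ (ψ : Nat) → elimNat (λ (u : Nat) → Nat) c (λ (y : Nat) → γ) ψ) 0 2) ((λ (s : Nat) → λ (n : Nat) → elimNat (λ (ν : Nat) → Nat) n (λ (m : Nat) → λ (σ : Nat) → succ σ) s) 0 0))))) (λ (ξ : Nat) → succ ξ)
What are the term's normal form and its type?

reduced normal form:
  2
inferred type:
  Nat


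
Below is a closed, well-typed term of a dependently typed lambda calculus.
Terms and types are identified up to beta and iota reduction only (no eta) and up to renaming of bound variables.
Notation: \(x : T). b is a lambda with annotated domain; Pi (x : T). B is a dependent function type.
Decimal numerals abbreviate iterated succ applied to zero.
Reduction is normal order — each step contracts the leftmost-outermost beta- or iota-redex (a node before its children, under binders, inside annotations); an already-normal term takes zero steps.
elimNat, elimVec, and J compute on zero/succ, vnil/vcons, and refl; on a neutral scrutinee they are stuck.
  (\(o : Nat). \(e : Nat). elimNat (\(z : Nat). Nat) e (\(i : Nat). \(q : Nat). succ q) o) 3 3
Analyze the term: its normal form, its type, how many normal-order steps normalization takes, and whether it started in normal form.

reduced normal form:
  6
inferred type:
  Nat
normal-order step count: 12
started in normal form: no
first redex: a beta-redex


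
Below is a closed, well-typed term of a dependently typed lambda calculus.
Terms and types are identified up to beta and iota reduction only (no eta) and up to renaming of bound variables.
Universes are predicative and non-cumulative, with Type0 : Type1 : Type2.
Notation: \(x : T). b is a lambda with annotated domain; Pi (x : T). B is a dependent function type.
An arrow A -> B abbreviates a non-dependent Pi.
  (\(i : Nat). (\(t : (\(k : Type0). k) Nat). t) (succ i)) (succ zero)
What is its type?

type:
  Nat


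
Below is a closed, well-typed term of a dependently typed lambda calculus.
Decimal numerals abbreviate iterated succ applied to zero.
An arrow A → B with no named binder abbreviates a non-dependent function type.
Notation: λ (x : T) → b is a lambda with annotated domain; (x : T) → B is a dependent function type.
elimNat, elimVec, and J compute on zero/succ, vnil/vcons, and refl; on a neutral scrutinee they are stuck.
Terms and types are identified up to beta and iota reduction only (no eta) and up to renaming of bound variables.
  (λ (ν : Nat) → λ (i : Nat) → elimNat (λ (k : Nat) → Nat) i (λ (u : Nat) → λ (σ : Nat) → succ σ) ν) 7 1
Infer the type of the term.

inferred type:
  Nat


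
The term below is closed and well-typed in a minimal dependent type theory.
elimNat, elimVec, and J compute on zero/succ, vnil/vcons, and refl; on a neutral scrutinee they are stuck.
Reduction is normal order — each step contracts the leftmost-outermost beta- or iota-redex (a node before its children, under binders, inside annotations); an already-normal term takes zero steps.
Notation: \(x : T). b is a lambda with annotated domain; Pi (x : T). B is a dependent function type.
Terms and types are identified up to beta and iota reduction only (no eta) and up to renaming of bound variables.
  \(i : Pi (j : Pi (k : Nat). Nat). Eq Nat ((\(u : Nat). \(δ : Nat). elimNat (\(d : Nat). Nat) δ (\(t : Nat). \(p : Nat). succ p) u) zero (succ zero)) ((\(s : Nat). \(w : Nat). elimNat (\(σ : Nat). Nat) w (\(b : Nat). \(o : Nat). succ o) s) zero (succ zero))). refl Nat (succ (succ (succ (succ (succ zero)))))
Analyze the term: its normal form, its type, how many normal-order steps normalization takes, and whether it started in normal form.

normal form:
  \(i : Pi (j : Pi (k : Nat). Nat). Eq Nat (succ zero) (succ zero)). refl Nat (succ (succ (succ (succ (succ zero)))))
type:
  Pi (i : Pi (j : Pi (k : Nat). Nat). Eq Nat (succ zero) (succ zero)). Eq Nat (succ (succ (succ (succ (succ zero))))) (succ (succ (succ (succ (succ zero)))))
reduction steps (normal order): 6
started in normal form: no
first contracted redex: a beta-redex


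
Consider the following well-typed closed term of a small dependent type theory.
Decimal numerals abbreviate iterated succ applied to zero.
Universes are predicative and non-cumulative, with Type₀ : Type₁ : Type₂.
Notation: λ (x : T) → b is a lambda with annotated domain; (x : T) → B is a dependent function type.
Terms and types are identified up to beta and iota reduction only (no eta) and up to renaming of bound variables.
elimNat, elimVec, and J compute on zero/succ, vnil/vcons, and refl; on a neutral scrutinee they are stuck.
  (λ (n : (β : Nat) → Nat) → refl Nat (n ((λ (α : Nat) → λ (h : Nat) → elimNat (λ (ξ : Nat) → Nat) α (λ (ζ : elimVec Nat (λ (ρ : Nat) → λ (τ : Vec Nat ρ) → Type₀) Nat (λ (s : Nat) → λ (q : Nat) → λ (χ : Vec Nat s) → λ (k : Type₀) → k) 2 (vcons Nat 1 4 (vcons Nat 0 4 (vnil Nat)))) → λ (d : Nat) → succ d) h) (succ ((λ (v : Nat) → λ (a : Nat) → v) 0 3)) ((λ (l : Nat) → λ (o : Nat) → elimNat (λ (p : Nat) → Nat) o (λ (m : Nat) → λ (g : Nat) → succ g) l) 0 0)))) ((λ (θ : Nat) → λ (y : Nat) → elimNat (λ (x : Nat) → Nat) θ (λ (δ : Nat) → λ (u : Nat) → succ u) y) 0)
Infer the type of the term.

inferred type:
  Eq Nat 1 1
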